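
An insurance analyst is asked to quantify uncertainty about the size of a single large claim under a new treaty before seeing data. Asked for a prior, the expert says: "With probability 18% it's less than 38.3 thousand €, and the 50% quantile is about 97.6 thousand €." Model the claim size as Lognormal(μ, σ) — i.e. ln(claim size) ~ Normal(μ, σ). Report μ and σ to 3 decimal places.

If T ~ Lognormal(μ,σ) then ln T ~ Normal(μ,σ), so the p-quantile of ln T is μ + z_p·σ.
ln(38.3) = 3.645 and ln(97.6) = 4.581; z_{0.18} = -0.9154, z_{0.5} = 0.
σ = (4.581 − 3.645)/(0 − (-0.9154)) = 1.022.
μ = 3.645 − (-0.9154)·1.022 = 4.581.

μ ≈ 4.581, σ ≈ 1.022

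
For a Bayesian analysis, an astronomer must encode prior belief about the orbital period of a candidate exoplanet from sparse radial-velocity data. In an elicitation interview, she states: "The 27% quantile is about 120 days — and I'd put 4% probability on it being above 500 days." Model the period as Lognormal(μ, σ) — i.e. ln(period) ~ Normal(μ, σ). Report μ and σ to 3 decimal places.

μ ≈ 5.158, σ ≈ 0.604

If T ~ Lognormal(μ,σ) then ln T ~ Normal(μ,σ), so the p-quantile of ln T is μ + z_p·σ.
ln(120) = 4.787 and ln(500) = 6.215; z_{0.27} = -0.6128, z_{0.96} = 1.751.
σ = (6.215 − 4.787)/(1.751 − (-0.6128)) = 0.604.
μ = 4.787 − (-0.6128)·0.604 = 5.158.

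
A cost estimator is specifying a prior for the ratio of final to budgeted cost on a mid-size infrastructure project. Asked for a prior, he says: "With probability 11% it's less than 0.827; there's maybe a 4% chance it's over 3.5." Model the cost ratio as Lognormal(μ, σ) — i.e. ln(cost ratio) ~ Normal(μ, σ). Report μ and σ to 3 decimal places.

If T ~ Lognormal(μ,σ) then ln T ~ Normal(μ,σ), so the p-quantile of ln T is μ + z_p·σ.
ln(0.827) = -0.19 and ln(3.5) = 1.253; z_{0.11} = -1.227, z_{0.96} = 1.751.
σ = (1.253 − -0.19)/(1.751 − (-1.227)) = 0.485.
μ = -0.19 − (-1.227)·0.485 = 0.404.

μ ≈ 0.404, σ ≈ 0.485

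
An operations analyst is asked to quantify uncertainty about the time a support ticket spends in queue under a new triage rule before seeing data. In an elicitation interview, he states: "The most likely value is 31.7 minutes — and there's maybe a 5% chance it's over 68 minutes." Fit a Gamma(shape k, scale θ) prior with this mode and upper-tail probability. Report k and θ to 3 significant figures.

Gamma(k,θ) with k>1 has mode (k−1)θ, so θ = 31.7/(k−1).
Need P(X < 68) = 0.95 with θ tied to k this way. Start at k = 2, θ = 31.7: P(X<68) ≈ 0.632.
Too low — raise k to concentrate. Iterating converges to k ≈ 5.73.
Then θ = 31.7/(5.73−1) ≈ 6.7.

k ≈ 5.73, θ ≈ 6.7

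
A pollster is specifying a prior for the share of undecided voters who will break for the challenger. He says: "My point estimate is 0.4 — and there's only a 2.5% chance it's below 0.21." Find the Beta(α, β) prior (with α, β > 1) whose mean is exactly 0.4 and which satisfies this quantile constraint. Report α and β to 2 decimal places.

With mean 0.4 fixed, write α = 0.4s, β = 0.6s where s = α+β.
Need P(θ < 0.21) = 0.025 under Beta(0.4s, 0.6s). Normal approximation: (q−m)/√(m(1−m)/s) ≈ z_{0.025} = -1.96, so s ≈ 0.4·0.6·(-1.96)²/(0.21−0.4)² = 25.5.
At s = 25.5: P(θ<0.21) ≈ 0.017. Adjusting to match 0.025 gives s ≈ 21.84.
So α = 0.4·21.84 ≈ 8.73, β = 0.6·21.84 ≈ 13.10.

α ≈ 8.73, β ≈ 13.10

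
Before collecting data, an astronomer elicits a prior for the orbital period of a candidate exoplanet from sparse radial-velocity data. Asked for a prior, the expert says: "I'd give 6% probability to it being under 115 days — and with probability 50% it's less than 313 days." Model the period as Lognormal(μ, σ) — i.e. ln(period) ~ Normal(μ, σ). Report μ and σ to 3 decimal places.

If T ~ Lognormal(μ,σ) then ln T ~ Normal(μ,σ), so the p-quantile of ln T is μ + z_p·σ.
ln(115) = 4.745 and ln(313) = 5.746; z_{0.06} = -1.555, z_{0.5} = 0.
σ = (5.746 − 4.745)/(0 − (-1.555)) = 0.644.
μ = 4.745 − (-1.555)·0.644 = 5.746.

μ ≈ 5.746, σ ≈ 0.644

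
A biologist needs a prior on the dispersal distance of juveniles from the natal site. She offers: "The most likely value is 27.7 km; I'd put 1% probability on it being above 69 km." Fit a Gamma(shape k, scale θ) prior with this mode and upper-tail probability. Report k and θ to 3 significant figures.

k ≈ 6.64, θ ≈ 4.91

Gamma(k,θ) with k>1 has mode (k−1)θ, so θ = 27.7/(k−1).
Need P(X < 69) = 0.99 with θ tied to k this way. Start at k = 2, θ = 27.7: P(X<69) ≈ 0.711.
Too low — raise k to concentrate. Iterating converges to k ≈ 6.64.
Then θ = 27.7/(6.64−1) ≈ 4.91.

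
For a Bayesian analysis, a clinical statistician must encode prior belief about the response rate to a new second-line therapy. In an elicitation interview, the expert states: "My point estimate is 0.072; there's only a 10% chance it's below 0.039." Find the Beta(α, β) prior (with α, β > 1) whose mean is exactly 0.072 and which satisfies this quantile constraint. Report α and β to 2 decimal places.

α ≈ 6.11, β ≈ 78.80

With mean 0.072 fixed, write α = 0.072s, β = 0.928s where s = α+β.
Need P(θ < 0.039) = 0.1 under Beta(0.072s, 0.928s). Normal approximation: (q−m)/√(m(1−m)/s) ≈ z_{0.1} = -1.28, so s ≈ 0.072·0.928·(-1.28)²/(0.039−0.072)² = 100.8.
At s = 100.8: P(θ<0.039) ≈ 0.078. Adjusting to match 0.1 gives s ≈ 84.91.
So α = 0.072·84.91 ≈ 6.11, β = 0.928·84.91 ≈ 78.80.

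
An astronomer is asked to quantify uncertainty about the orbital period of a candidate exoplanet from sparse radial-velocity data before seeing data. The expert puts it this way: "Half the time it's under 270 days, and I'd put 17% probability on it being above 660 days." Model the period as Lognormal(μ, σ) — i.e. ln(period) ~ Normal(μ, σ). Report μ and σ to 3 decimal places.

If T ~ Lognormal(μ,σ) then ln T ~ Normal(μ,σ), so the p-quantile of ln T is μ + z_p·σ.
ln(270) = 5.598 and ln(660) = 6.492; z_{0.5} = 0, z_{0.83} = 0.9542.
σ = (6.492 − 5.598)/(0.9542 − (0)) = 0.937.
μ = 5.598 − (0)·0.937 = 5.598.

μ ≈ 5.598, σ ≈ 0.937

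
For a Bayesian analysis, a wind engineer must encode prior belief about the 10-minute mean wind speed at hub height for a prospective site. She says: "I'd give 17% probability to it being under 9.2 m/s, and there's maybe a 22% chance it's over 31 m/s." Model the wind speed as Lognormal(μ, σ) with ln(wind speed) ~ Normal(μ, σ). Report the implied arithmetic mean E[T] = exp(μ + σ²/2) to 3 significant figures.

E[T] ≈ 23.1 m/s

If T ~ Lognormal(μ,σ) then ln T ~ Normal(μ,σ), so the p-quantile of ln T is μ + z_p·σ.
ln(9.2) = 2.219 and ln(31) = 3.434; z_{0.17} = -0.9542, z_{0.78} = 0.7722.
σ = (3.434 − 2.219)/(0.7722 − (-0.9542)) = 0.704.
μ = 2.219 − (-0.9542)·0.704 = 2.891.
E[T] = exp(μ + σ²/2) = exp(2.891 + 0.2476) = 23.1 m/s.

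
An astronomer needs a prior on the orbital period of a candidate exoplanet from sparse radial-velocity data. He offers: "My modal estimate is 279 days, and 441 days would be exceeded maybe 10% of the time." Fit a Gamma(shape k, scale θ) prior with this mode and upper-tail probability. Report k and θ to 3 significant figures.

Gamma(k,θ) with k>1 has mode (k−1)θ, so θ = 279/(k−1).
Need P(X < 441) = 0.9 with θ tied to k this way. Start at k = 2, θ = 279: P(X<441) ≈ 0.469.
Too low — raise k to concentrate. Iterating converges to k ≈ 9.95.
Then θ = 279/(9.95−1) ≈ 31.2.

k ≈ 9.95, θ ≈ 31.2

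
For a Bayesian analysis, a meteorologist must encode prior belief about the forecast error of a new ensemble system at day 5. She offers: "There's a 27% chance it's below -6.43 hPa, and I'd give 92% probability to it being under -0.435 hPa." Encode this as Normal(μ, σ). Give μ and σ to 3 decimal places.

For Normal(μ,σ), the p-quantile is μ + z_p·σ. Here z_{0.27} = -0.6128, z_{0.92} = 1.405.
So -6.43 = μ − 0.6128σ and -0.435 = μ + 1.405σ.
Subtracting: σ = (-0.435 − -6.43)/(1.405 − (-0.6128)) = 2.971.
Then μ = -6.43 − (-0.6128)·2.971 = -4.609.

μ = -4.609, σ = 2.971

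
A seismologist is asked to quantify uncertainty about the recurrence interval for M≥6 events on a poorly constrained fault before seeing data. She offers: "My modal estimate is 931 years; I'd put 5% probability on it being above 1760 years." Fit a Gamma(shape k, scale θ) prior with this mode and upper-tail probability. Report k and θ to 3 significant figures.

Gamma(k,θ) with k>1 has mode (k−1)θ, so θ = 931/(k−1).
Need P(X < 1760) = 0.95 with θ tied to k this way. Start at k = 2, θ = 931: P(X<1760) ≈ 0.564.
Too low — raise k to concentrate. Iterating converges to k ≈ 7.86.
Then θ = 931/(7.86−1) ≈ 136.

k ≈ 7.86, θ ≈ 136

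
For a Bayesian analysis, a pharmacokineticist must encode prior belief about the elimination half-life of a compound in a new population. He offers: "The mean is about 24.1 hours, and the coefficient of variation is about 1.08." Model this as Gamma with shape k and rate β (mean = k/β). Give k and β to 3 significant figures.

k ≈ 0.857, β ≈ 0.0356

For Gamma(k, rate β): mean = k/β, variance = k/β², so CV = 1/√k.
CV = 1.08, hence k = 1/CV² = 0.857.
Then β = k/mean = 0.857/24.1 = 0.0356.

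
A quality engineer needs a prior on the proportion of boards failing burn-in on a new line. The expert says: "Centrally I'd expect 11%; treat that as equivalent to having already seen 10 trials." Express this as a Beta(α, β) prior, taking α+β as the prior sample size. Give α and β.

Under the effective-sample-size interpretation, Beta(α, β) has prior mean α/(α+β) and prior sample size α+β.
So α+β = 10 and α/(α+β) = 0.11, giving α = 0.11·10 = 1.1 and β = 10 − 1.1 = 8.9.

α = 1.1, β = 8.9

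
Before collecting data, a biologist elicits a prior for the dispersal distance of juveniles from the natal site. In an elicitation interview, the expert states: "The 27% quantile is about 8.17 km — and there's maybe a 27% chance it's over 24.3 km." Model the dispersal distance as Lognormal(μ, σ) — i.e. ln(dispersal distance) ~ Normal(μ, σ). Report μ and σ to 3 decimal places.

If T ~ Lognormal(μ,σ) then ln T ~ Normal(μ,σ), so the p-quantile of ln T is μ + z_p·σ.
ln(8.17) = 2.1 and ln(24.3) = 3.19; z_{0.27} = -0.6128, z_{0.73} = 0.6128.
σ = (3.19 − 2.1)/(0.6128 − (-0.6128)) = 0.889.
μ = 2.1 − (-0.6128)·0.889 = 2.645.

μ ≈ 2.645, σ ≈ 0.889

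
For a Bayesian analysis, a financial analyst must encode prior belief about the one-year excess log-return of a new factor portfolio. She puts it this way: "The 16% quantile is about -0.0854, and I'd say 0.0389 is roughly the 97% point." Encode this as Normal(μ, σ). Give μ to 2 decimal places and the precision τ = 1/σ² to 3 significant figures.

μ = -0.04, τ = 535

The p-quantile of Normal(μ,σ) is μ + z_p·σ, with z_{0.16} = -0.9945 and z_{0.97} = 1.881.
Eliminate σ: μ = (z₂·x₁ − z₁·x₂)/(z₂ − z₁) = (1.881·-0.0854 − (-0.9945)·0.0389)/2.875 = -0.04.
Then σ = (x₂ − x₁)/(z₂ − z₁) = (0.0389 − -0.0854)/2.875 = 0.04.
Precision τ = 1/σ² = 1/0.04323² = 535.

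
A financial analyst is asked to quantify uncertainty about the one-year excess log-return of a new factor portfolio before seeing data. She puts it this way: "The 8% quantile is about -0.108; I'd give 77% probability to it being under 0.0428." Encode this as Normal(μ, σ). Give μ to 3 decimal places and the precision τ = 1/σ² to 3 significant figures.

μ = -0.009, τ = 202

For Normal(μ,σ), the p-quantile is μ + z_p·σ. Here z_{0.08} = -1.405, z_{0.77} = 0.7388.
So -0.108 = μ − 1.405σ and 0.0428 = μ + 0.7388σ.
Subtracting: σ = (0.0428 − -0.108)/(0.7388 − (-1.405)) = 0.070.
Then μ = -0.108 − (-1.405)·0.070 = -0.009.
Precision τ = 1/σ² = 1/0.07034² = 202.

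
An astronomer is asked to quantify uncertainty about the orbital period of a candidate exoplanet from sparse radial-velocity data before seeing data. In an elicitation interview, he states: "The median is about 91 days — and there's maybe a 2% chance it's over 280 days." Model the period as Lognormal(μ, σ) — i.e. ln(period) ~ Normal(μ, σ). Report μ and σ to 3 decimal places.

μ ≈ 4.511, σ ≈ 0.547

If T ~ Lognormal(μ,σ) then ln T ~ Normal(μ,σ), so the p-quantile of ln T is μ + z_p·σ.
ln(91) = 4.511 and ln(280) = 5.635; z_{0.5} = 0, z_{0.98} = 2.054.
σ = (5.635 − 4.511)/(2.054 − (0)) = 0.547.
μ = 4.511 − (0)·0.547 = 4.511.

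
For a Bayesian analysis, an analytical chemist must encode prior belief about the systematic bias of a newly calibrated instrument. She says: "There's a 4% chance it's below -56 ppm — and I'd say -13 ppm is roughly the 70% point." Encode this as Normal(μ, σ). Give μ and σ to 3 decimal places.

μ = -22.911, σ = 18.900

The p-quantile of Normal(μ,σ) is μ + z_p·σ, with z_{0.04} = -1.751 and z_{0.7} = 0.5244.
Eliminate σ: μ = (z₂·x₁ − z₁·x₂)/(z₂ − z₁) = (0.5244·-56 − (-1.751)·-13)/2.275 = -22.911.
Then σ = (x₂ − x₁)/(z₂ − z₁) = (-13 − -56)/2.275 = 18.900.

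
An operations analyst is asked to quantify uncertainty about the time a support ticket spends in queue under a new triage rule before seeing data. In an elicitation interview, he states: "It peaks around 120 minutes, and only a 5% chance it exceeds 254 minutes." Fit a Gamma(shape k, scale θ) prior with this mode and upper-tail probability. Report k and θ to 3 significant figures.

k ≈ 5.91, θ ≈ 24.4

Gamma(k,θ) with k>1 has mode (k−1)θ, so θ = 120/(k−1).
Need P(X < 254) = 0.95 with θ tied to k this way. Start at k = 2, θ = 120: P(X<254) ≈ 0.625.
Too low — raise k to concentrate. Iterating converges to k ≈ 5.91.
Then θ = 120/(5.91−1) ≈ 24.4.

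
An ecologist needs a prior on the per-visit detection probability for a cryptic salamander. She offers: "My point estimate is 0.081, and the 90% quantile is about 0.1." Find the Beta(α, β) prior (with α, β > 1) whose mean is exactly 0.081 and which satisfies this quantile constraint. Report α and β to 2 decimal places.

With mean 0.081 fixed, write α = 0.081s, β = 0.919s where s = α+β.
Need P(θ < 0.1) = 0.9 under Beta(0.081s, 0.919s). Normal approximation: (q−m)/√(m(1−m)/s) ≈ z_{0.9} = 1.28, so s ≈ 0.081·0.919·(1.28)²/(0.1−0.081)² = 338.7.
At s = 338.7: P(θ<0.1) ≈ 0.895. Adjusting to match 0.9 gives s ≈ 354.38.
So α = 0.081·354.38 ≈ 28.70, β = 0.919·354.38 ≈ 325.67.

α ≈ 28.70, β ≈ 325.67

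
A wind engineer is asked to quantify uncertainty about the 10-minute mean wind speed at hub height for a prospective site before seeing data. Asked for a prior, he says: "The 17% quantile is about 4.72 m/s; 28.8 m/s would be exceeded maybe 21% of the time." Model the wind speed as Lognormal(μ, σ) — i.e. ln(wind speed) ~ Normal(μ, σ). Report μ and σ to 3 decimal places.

If T ~ Lognormal(μ,σ) then ln T ~ Normal(μ,σ), so the p-quantile of ln T is μ + z_p·σ.
ln(4.72) = 1.552 and ln(28.8) = 3.36; z_{0.17} = -0.9542, z_{0.79} = 0.8064.
σ = (3.36 − 1.552)/(0.8064 − (-0.9542)) = 1.027.
μ = 1.552 − (-0.9542)·1.027 = 2.532.

μ ≈ 2.532, σ ≈ 1.027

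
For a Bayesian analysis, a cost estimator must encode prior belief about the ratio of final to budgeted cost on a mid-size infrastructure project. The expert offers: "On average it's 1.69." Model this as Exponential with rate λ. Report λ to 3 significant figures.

λ ≈ 0.592

Exponential mean = 1/λ, so λ = 1/1.69 = 0.592.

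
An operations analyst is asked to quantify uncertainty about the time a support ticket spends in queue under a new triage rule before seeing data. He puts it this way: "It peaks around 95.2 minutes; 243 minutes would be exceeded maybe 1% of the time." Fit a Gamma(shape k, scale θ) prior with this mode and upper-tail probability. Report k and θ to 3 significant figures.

k ≈ 6.32, θ ≈ 17.9

Gamma(k,θ) with k>1 has mode (k−1)θ, so θ = 95.2/(k−1).
Need P(X < 243) = 0.99 with θ tied to k this way. Start at k = 2, θ = 95.2: P(X<243) ≈ 0.723.
Too low — raise k to concentrate. Iterating converges to k ≈ 6.32.
Then θ = 95.2/(6.32−1) ≈ 17.9.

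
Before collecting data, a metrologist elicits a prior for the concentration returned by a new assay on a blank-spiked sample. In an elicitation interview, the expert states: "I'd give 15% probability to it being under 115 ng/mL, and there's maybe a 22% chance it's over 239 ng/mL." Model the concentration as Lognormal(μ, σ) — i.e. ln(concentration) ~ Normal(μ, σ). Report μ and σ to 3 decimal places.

μ ≈ 5.164, σ ≈ 0.404

If T ~ Lognormal(μ,σ) then ln T ~ Normal(μ,σ), so the p-quantile of ln T is μ + z_p·σ.
ln(115) = 4.745 and ln(239) = 5.476; z_{0.15} = -1.036, z_{0.78} = 0.7722.
σ = (5.476 − 4.745)/(0.7722 − (-1.036)) = 0.404.
μ = 4.745 − (-1.036)·0.404 = 5.164.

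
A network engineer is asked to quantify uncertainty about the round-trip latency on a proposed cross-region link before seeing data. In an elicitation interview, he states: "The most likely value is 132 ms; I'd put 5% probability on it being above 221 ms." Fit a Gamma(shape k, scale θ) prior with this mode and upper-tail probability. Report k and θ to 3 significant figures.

Gamma(k,θ) with k>1 has mode (k−1)θ, so θ = 132/(k−1).
Need P(X < 221) = 0.95 with θ tied to k this way. Start at k = 2, θ = 132: P(X<221) ≈ 0.499.
Too low — raise k to concentrate. Iterating converges to k ≈ 11.5.
Then θ = 132/(11.5−1) ≈ 12.6.

k ≈ 11.5, θ ≈ 12.6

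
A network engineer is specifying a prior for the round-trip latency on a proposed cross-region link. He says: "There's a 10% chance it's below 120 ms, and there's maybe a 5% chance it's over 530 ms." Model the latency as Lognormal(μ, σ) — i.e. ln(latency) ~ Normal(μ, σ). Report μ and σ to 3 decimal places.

μ ≈ 5.438, σ ≈ 0.508

If T ~ Lognormal(μ,σ) then ln T ~ Normal(μ,σ), so the p-quantile of ln T is μ + z_p·σ.
ln(120) = 4.787 and ln(530) = 6.273; z_{0.1} = -1.282, z_{0.95} = 1.645.
σ = (6.273 − 4.787)/(1.645 − (-1.282)) = 0.508.
μ = 4.787 − (-1.282)·0.508 = 5.438.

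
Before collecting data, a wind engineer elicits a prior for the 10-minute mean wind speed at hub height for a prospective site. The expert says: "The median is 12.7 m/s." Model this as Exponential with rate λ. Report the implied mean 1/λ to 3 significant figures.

Exponential median = ln 2 / λ, so λ = ln 2 / 12.7 = 0.0546.
Mean = 1/λ = 18.3 m/s.

mean ≈ 18.3 m/s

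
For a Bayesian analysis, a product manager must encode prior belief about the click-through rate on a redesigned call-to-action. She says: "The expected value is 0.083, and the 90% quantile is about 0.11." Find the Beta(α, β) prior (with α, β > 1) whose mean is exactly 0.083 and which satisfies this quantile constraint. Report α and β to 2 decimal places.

α ≈ 15.08, β ≈ 166.60

With mean 0.083 fixed, write α = 0.083s, β = 0.917s where s = α+β.
Need P(θ < 0.11) = 0.9 under Beta(0.083s, 0.917s). Normal approximation: (q−m)/√(m(1−m)/s) ≈ z_{0.9} = 1.28, so s ≈ 0.083·0.917·(1.28)²/(0.11−0.083)² = 171.5.
At s = 171.5: P(θ<0.11) ≈ 0.894. Adjusting to match 0.9 gives s ≈ 181.68.
So α = 0.083·181.68 ≈ 15.08, β = 0.917·181.68 ≈ 166.60.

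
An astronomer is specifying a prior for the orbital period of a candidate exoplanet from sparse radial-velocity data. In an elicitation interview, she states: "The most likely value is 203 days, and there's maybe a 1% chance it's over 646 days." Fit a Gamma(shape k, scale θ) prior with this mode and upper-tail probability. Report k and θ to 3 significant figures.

Gamma(k,θ) with k>1 has mode (k−1)θ, so θ = 203/(k−1).
Need P(X < 646) = 0.99 with θ tied to k this way. Start at k = 2, θ = 203: P(X<646) ≈ 0.826.
Too low — raise k to concentrate. Iterating converges to k ≈ 4.31.
Then θ = 203/(4.31−1) ≈ 61.3.

k ≈ 4.31, θ ≈ 61.3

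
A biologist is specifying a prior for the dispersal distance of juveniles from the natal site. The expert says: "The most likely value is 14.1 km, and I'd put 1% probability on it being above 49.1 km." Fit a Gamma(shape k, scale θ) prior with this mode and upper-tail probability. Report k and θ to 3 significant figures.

k ≈ 3.79, θ ≈ 5.06

Gamma(k,θ) with k>1 has mode (k−1)θ, so θ = 14.1/(k−1).
Need P(X < 49.1) = 0.99 with θ tied to k this way. Start at k = 2, θ = 14.1: P(X<49.1) ≈ 0.862.
Too low — raise k to concentrate. Iterating converges to k ≈ 3.79.
Then θ = 14.1/(3.79−1) ≈ 5.06.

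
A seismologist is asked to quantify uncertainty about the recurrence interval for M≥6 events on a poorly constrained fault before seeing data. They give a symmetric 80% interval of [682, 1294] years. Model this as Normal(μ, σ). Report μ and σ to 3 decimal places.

A symmetric 80% interval runs μ ± z·σ with z = 1.282.
Half-width = 306, so σ = 306/1.282 = 238.773.
μ is the interval midpoint, 988.000.

μ = 988.000, σ = 238.773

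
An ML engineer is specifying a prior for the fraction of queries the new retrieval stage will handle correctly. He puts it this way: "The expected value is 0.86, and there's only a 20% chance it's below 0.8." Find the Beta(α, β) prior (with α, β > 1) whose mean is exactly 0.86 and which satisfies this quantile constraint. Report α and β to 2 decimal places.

α ≈ 17.06, β ≈ 2.78

With mean 0.86 fixed, write α = 0.86s, β = 0.14s where s = α+β.
Need P(θ < 0.8) = 0.2 under Beta(0.86s, 0.14s). Normal approximation: (q−m)/√(m(1−m)/s) ≈ z_{0.2} = -0.842, so s ≈ 0.86·0.14·(-0.842)²/(0.8−0.86)² = 23.7.
At s = 23.7: P(θ<0.8) ≈ 0.186. Adjusting to match 0.2 gives s ≈ 19.84.
So α = 0.86·19.84 ≈ 17.06, β = 0.14·19.84 ≈ 2.78.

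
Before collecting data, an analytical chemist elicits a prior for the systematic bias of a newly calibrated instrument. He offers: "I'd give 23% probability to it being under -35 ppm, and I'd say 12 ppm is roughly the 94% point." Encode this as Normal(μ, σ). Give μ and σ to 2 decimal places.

The p-quantile of Normal(μ,σ) is μ + z_p·σ, with z_{0.23} = -0.7388 and z_{0.94} = 1.555.
Eliminate σ: μ = (z₂·x₁ − z₁·x₂)/(z₂ − z₁) = (1.555·-35 − (-0.7388)·12)/2.294 = -19.86.
Then σ = (x₂ − x₁)/(z₂ − z₁) = (12 − -35)/2.294 = 20.49.

μ = -19.86, σ = 20.49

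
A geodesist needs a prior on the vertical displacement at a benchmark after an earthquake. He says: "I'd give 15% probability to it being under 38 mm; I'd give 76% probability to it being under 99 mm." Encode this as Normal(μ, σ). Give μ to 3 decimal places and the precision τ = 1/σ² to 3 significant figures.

For Normal(μ,σ), the p-quantile is μ + z_p·σ. Here z_{0.15} = -1.036, z_{0.76} = 0.7063.
So 38 = μ − 1.036σ and 99 = μ + 0.7063σ.
Subtracting: σ = (99 − 38)/(0.7063 − (-1.036)) = 35.002.
Then μ = 38 − (-1.036)·35.002 = 74.278.
Precision τ = 1/σ² = 1/35² = 0.000816.

μ = 74.278, τ = 0.000816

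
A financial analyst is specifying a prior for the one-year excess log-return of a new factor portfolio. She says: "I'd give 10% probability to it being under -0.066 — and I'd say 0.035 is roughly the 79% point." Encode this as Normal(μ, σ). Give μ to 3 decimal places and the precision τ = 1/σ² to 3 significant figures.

μ = -0.004, τ = 427

The p-quantile of Normal(μ,σ) is μ + z_p·σ, with z_{0.1} = -1.282 and z_{0.79} = 0.8064.
Eliminate σ: μ = (z₂·x₁ − z₁·x₂)/(z₂ − z₁) = (0.8064·-0.066 − (-1.282)·0.035)/2.088 = -0.004.
Then σ = (x₂ − x₁)/(z₂ − z₁) = (0.035 − -0.066)/2.088 = 0.048.
Precision τ = 1/σ² = 1/0.04837² = 427.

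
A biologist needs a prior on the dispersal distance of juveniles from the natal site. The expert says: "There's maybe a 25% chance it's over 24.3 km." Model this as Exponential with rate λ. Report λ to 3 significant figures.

P(T > 24.3) = e^(−λ·24.3) = 0.25, so λ = −ln(0.25)/24.3 = 0.057.

λ ≈ 0.057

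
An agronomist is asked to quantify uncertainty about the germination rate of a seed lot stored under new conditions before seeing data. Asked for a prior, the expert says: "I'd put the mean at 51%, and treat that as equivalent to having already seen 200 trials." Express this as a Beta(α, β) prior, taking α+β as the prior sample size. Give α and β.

Under the effective-sample-size interpretation, Beta(α, β) has prior mean α/(α+β) and prior sample size α+β.
So α+β = 200 and α/(α+β) = 0.51, giving α = 0.51·200 = 102 and β = 200 − 102 = 98.

α = 102, β = 98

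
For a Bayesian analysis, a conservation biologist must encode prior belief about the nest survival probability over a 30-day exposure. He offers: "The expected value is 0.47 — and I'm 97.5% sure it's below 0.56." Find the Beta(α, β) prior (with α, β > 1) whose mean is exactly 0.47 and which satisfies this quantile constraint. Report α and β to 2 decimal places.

With mean 0.47 fixed, write α = 0.47s, β = 0.53s where s = α+β.
Need P(θ < 0.56) = 0.975 under Beta(0.47s, 0.53s). Normal approximation: (q−m)/√(m(1−m)/s) ≈ z_{0.975} = 1.96, so s ≈ 0.47·0.53·(1.96)²/(0.56−0.47)² = 118.1.
At s = 118.1: P(θ<0.56) ≈ 0.975. Adjusting to match 0.975 gives s ≈ 117.98.
So α = 0.47·117.98 ≈ 55.45, β = 0.53·117.98 ≈ 62.53.

α ≈ 55.45, β ≈ 62.53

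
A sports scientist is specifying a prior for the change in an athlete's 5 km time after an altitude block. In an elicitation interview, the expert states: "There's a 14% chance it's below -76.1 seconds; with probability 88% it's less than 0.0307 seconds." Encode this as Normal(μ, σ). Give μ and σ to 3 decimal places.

The p-quantile of Normal(μ,σ) is μ + z_p·σ, with z_{0.14} = -1.08 and z_{0.88} = 1.175.
Eliminate σ: μ = (z₂·x₁ − z₁·x₂)/(z₂ − z₁) = (1.175·-76.1 − (-1.08)·0.0307)/2.255 = -39.632.
Then σ = (x₂ − x₁)/(z₂ − z₁) = (0.0307 − -76.1)/2.255 = 33.756.

μ = -39.632, σ = 33.756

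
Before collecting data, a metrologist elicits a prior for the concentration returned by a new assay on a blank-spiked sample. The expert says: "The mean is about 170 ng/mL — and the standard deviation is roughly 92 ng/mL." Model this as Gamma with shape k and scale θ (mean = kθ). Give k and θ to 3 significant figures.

k ≈ 3.41, θ ≈ 49.8

For Gamma(k, scale θ): mean = kθ, variance = kθ², so CV = 1/√k.
CV = SD/mean = 92/170 = 0.5412, hence k = 1/CV² = 3.41.
Then θ = mean/k = 170/3.41 = 49.8.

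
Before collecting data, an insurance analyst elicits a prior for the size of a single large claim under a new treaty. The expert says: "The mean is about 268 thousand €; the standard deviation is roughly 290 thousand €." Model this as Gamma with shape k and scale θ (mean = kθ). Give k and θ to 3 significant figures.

For Gamma(k, scale θ): mean = kθ, variance = kθ², so CV = 1/√k.
CV = SD/mean = 290/268 = 1.082, hence k = 1/CV² = 0.854.
Then θ = mean/k = 268/0.854 = 314.

k ≈ 0.854, θ ≈ 314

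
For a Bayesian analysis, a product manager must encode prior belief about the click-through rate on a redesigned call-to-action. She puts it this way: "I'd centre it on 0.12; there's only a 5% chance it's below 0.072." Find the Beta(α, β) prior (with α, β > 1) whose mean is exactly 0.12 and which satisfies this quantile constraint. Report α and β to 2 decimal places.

α ≈ 12.31, β ≈ 90.28

With mean 0.12 fixed, write α = 0.12s, β = 0.88s where s = α+β.
Need P(θ < 0.072) = 0.05 under Beta(0.12s, 0.88s). Normal approximation: (q−m)/√(m(1−m)/s) ≈ z_{0.05} = -1.64, so s ≈ 0.12·0.88·(-1.64)²/(0.072−0.12)² = 124.0.
At s = 124.0: P(θ<0.072) ≈ 0.034. Adjusting to match 0.05 gives s ≈ 102.59.
So α = 0.12·102.59 ≈ 12.31, β = 0.88·102.59 ≈ 90.28.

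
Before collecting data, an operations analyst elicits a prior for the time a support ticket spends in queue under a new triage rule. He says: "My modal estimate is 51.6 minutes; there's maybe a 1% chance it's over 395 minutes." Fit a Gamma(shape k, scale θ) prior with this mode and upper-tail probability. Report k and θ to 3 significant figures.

Gamma(k,θ) with k>1 has mode (k−1)θ, so θ = 51.6/(k−1).
Need P(X < 395) = 0.99 with θ tied to k this way. Start at k = 2, θ = 51.6: P(X<395) ≈ 0.996.
Too high — lower k to spread out. Iterating converges to k ≈ 1.82.
Then θ = 51.6/(1.82−1) ≈ 62.6.

k ≈ 1.82, θ ≈ 62.6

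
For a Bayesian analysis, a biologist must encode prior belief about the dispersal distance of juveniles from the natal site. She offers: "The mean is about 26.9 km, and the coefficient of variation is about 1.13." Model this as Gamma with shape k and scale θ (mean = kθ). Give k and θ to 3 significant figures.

For Gamma(k, scale θ): mean = kθ, variance = kθ², so CV = 1/√k.
CV = 1.13, hence k = 1/CV² = 0.783.
Then θ = mean/k = 26.9/0.783 = 34.3.

k ≈ 0.783, θ ≈ 34.3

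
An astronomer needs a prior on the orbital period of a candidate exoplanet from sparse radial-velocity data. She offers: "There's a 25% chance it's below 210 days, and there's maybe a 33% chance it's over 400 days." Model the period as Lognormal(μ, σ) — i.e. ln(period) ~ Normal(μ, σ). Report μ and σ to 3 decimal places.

If T ~ Lognormal(μ,σ) then ln T ~ Normal(μ,σ), so the p-quantile of ln T is μ + z_p·σ.
ln(210) = 5.347 and ln(400) = 5.991; z_{0.25} = -0.6745, z_{0.67} = 0.4399.
σ = (5.991 − 5.347)/(0.4399 − (-0.6745)) = 0.578.
μ = 5.347 − (-0.6745)·0.578 = 5.737.

μ ≈ 5.737, σ ≈ 0.578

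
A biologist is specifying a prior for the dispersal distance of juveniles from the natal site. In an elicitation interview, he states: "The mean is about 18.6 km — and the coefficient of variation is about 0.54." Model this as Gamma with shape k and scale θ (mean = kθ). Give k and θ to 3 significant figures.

k ≈ 3.43, θ ≈ 5.42

For Gamma(k, scale θ): mean = kθ, variance = kθ², so CV = 1/√k.
CV = 0.54, hence k = 1/CV² = 3.43.
Then θ = mean/k = 18.6/3.43 = 5.42.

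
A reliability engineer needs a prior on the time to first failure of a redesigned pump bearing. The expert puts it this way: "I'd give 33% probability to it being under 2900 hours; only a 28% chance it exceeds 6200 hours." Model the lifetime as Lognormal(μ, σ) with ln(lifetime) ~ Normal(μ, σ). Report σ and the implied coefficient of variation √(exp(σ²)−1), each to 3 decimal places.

σ ≈ 0.743, CV ≈ 0.858

If T ~ Lognormal(μ,σ) then ln T ~ Normal(μ,σ), so the p-quantile of ln T is μ + z_p·σ.
ln(2900) = 7.972 and ln(6200) = 8.732; z_{0.33} = -0.4399, z_{0.72} = 0.5828.
σ = (8.732 − 7.972)/(0.5828 − (-0.4399)) = 0.743.
μ = 7.972 − (-0.4399)·0.743 = 8.299.
CV = √(exp(σ²)−1) = √(exp(0.5519)−1) = 0.858.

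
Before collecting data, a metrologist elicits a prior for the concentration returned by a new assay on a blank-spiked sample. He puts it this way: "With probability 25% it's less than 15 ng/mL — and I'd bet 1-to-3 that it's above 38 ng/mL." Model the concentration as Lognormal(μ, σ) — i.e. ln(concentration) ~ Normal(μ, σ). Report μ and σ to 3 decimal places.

μ ≈ 3.173, σ ≈ 0.689

If T ~ Lognormal(μ,σ) then ln T ~ Normal(μ,σ), so the p-quantile of ln T is μ + z_p·σ.
ln(15) = 2.708 and ln(38) = 3.638; z_{0.25} = -0.6745, z_{0.75} = 0.6745.
σ = (3.638 − 2.708)/(0.6745 − (-0.6745)) = 0.689.
μ = 2.708 − (-0.6745)·0.689 = 3.173.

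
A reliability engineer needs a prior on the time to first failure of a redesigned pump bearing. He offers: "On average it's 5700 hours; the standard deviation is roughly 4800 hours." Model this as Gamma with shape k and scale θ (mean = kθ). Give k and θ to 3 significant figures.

k ≈ 1.41, θ ≈ 4040

For Gamma(k, scale θ): mean = kθ, variance = kθ², so CV = 1/√k.
CV = SD/mean = 4800/5700 = 0.8421, hence k = 1/CV² = 1.41.
Then θ = mean/k = 5700/1.41 = 4040.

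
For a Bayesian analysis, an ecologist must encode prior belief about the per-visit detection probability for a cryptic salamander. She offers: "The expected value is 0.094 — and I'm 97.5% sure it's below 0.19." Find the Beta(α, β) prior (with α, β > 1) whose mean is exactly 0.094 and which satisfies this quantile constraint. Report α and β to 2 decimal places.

With mean 0.094 fixed, write α = 0.094s, β = 0.906s where s = α+β.
Need P(θ < 0.19) = 0.975 under Beta(0.094s, 0.906s). Normal approximation: (q−m)/√(m(1−m)/s) ≈ z_{0.975} = 1.96, so s ≈ 0.094·0.906·(1.96)²/(0.19−0.094)² = 35.5.
At s = 35.5: P(θ<0.19) ≈ 0.957. Adjusting to match 0.975 gives s ≈ 48.09.
So α = 0.094·48.09 ≈ 4.52, β = 0.906·48.09 ≈ 43.57.

α ≈ 4.52, β ≈ 43.57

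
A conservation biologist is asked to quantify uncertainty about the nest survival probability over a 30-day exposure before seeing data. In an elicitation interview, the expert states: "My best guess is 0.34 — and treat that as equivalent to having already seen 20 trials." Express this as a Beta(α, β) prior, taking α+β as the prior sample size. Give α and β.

Under the effective-sample-size interpretation, Beta(α, β) has prior mean α/(α+β) and prior sample size α+β.
So α+β = 20 and α/(α+β) = 0.34, giving α = 0.34·20 = 6.8 and β = 20 − 6.8 = 13.2.

α = 6.8, β = 13.2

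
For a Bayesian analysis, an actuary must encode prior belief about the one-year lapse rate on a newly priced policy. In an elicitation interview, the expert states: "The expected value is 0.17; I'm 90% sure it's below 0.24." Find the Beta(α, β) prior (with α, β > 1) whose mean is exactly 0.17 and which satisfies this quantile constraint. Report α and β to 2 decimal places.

With mean 0.17 fixed, write α = 0.17s, β = 0.83s where s = α+β.
Need P(θ < 0.24) = 0.9 under Beta(0.17s, 0.83s). Normal approximation: (q−m)/√(m(1−m)/s) ≈ z_{0.9} = 1.28, so s ≈ 0.17·0.83·(1.28)²/(0.24−0.17)² = 47.3.
At s = 47.3: P(θ<0.24) ≈ 0.894. Adjusting to match 0.9 gives s ≈ 50.18.
So α = 0.17·50.18 ≈ 8.53, β = 0.83·50.18 ≈ 41.65.

α ≈ 8.53, β ≈ 41.65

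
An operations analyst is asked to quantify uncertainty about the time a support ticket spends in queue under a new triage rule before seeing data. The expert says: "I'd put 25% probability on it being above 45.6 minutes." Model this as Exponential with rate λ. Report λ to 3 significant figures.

P(T > 45.6) = e^(−λ·45.6) = 0.25, so λ = −ln(0.25)/45.6 = 0.0304.

λ ≈ 0.0304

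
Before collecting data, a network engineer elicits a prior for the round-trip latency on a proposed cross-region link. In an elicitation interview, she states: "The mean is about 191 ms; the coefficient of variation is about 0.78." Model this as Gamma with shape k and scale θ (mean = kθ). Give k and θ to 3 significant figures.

k ≈ 1.64, θ ≈ 116

For Gamma(k, scale θ): mean = kθ, variance = kθ², so CV = 1/√k.
CV = 0.78, hence k = 1/CV² = 1.64.
Then θ = mean/k = 191/1.64 = 116.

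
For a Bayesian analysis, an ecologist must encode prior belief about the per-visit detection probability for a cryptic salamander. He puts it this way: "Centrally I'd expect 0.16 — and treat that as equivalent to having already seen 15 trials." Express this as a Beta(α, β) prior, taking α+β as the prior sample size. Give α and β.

α = 2.4, β = 12.6

Under the effective-sample-size interpretation, Beta(α, β) has prior mean α/(α+β) and prior sample size α+β.
So α+β = 15 and α/(α+β) = 0.16, giving α = 0.16·15 = 2.4 and β = 15 − 2.4 = 12.6.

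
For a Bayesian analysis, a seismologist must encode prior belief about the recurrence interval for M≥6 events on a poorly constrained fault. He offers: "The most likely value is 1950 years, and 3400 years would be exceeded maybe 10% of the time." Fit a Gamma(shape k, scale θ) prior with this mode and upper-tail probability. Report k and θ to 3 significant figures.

Gamma(k,θ) with k>1 has mode (k−1)θ, so θ = 1950/(k−1).
Need P(X < 3400) = 0.9 with θ tied to k this way. Start at k = 2, θ = 1950: P(X<3400) ≈ 0.520.
Too low — raise k to concentrate. Iterating converges to k ≈ 7.14.
Then θ = 1950/(7.14−1) ≈ 317.

k ≈ 7.14, θ ≈ 317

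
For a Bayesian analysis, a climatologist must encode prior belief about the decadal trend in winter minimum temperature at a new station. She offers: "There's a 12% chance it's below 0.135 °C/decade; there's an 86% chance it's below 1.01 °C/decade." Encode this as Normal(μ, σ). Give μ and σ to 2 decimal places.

μ = 0.59, σ = 0.39

The p-quantile of Normal(μ,σ) is μ + z_p·σ, with z_{0.12} = -1.175 and z_{0.86} = 1.08.
Eliminate σ: μ = (z₂·x₁ − z₁·x₂)/(z₂ − z₁) = (1.08·0.135 − (-1.175)·1.01)/2.255 = 0.59.
Then σ = (x₂ − x₁)/(z₂ − z₁) = (1.01 − 0.135)/2.255 = 0.39.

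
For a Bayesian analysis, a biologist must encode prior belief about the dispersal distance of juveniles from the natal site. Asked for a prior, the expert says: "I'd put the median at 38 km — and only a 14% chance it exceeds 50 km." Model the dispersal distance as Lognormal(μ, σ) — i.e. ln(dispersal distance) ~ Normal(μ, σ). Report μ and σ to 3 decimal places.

If T ~ Lognormal(μ,σ) then ln T ~ Normal(μ,σ), so the p-quantile of ln T is μ + z_p·σ.
ln(38) = 3.638 and ln(50) = 3.912; z_{0.5} = 0, z_{0.86} = 1.08.
σ = (3.912 − 3.638)/(1.08 − (0)) = 0.254.
μ = 3.638 − (0)·0.254 = 3.638.

μ ≈ 3.638, σ ≈ 0.254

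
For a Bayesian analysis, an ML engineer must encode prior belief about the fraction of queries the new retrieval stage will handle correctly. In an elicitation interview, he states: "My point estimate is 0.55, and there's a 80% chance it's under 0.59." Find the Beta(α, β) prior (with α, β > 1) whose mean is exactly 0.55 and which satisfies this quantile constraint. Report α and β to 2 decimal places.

α ≈ 60.60, β ≈ 49.58

With mean 0.55 fixed, write α = 0.55s, β = 0.45s where s = α+β.
Need P(θ < 0.59) = 0.8 under Beta(0.55s, 0.45s). Normal approximation: (q−m)/√(m(1−m)/s) ≈ z_{0.8} = 0.842, so s ≈ 0.55·0.45·(0.842)²/(0.59−0.55)² = 109.6.
At s = 109.6: P(θ<0.59) ≈ 0.799. Adjusting to match 0.8 gives s ≈ 110.18.
So α = 0.55·110.18 ≈ 60.60, β = 0.45·110.18 ≈ 49.58.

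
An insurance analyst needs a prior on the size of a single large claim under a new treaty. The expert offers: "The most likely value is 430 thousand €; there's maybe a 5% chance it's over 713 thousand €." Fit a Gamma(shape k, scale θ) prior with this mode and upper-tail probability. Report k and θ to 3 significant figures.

Gamma(k,θ) with k>1 has mode (k−1)θ, so θ = 430/(k−1).
Need P(X < 713) = 0.95 with θ tied to k this way. Start at k = 2, θ = 430: P(X<713) ≈ 0.494.
Too low — raise k to concentrate. Iterating converges to k ≈ 11.9.
Then θ = 430/(11.9−1) ≈ 39.4.

k ≈ 11.9, θ ≈ 39.4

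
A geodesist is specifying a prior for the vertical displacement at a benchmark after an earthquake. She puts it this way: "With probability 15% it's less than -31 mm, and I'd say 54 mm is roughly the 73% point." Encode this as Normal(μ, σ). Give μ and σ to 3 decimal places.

μ = 22.416, σ = 51.539

The p-quantile of Normal(μ,σ) is μ + z_p·σ, with z_{0.15} = -1.036 and z_{0.73} = 0.6128.
Eliminate σ: μ = (z₂·x₁ − z₁·x₂)/(z₂ − z₁) = (0.6128·-31 − (-1.036)·54)/1.649 = 22.416.
Then σ = (x₂ − x₁)/(z₂ − z₁) = (54 − -31)/1.649 = 51.539.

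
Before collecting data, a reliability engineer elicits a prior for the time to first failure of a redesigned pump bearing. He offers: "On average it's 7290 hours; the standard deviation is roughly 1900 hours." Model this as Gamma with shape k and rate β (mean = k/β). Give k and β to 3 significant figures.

k ≈ 14.7, β ≈ 0.00202

For Gamma(k, rate β): mean = k/β, variance = k/β², so CV = 1/√k.
CV = SD/mean = 1900/7290 = 0.2606, hence k = 1/CV² = 14.7.
Then β = k/mean = 14.7/7290 = 0.00202.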